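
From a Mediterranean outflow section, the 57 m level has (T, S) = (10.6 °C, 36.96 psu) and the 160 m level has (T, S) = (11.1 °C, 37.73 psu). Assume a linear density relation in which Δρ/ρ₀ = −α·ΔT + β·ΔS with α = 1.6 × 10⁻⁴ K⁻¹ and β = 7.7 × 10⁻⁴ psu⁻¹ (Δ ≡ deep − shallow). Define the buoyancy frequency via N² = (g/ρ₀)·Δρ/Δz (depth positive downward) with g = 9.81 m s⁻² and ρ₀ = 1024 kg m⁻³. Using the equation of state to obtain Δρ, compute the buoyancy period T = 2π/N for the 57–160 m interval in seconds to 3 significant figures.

899 s

ΔT = +0.5 K, ΔS = +0.77 psu (deep − shallow).
Δρ/ρ₀ = −αΔT + βΔS = -8.00 × 10⁻⁵ + 5.929 × 10⁻⁴ = 5.129 × 10⁻⁴, so Δρ ≈ 0.5252 kg m⁻³.
N² = (g/ρ₀)·Δρ/Δz = g·(Δρ/ρ₀)/Δz = 9.81 × 5.129 × 10⁻⁴ / 103 = 4.8850 × 10⁻⁵ s⁻².
N = √(4.8850 × 10⁻⁵) = 6.9893 × 10⁻³ rad s⁻¹ → T = 2π/N = 898.97 s ≈ 899 s.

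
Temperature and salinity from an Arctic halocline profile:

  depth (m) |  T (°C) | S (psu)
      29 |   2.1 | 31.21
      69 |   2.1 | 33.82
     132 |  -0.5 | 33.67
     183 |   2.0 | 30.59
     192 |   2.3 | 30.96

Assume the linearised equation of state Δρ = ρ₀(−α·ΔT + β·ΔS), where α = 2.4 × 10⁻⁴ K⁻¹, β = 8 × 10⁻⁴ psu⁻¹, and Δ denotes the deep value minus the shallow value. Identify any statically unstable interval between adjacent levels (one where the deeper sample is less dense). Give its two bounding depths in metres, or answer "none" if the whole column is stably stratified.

132–183 m

Evaluate Δρ/ρ₀ = −αΔT + βΔS across each adjacent pair:
  29–69 m: −αΔT+βΔS = −(2.4 × 10⁻⁴)(+0.0)+(8 × 10⁻⁴)(+2.61) = 2.1 × 10⁻³ → stable
  69–132 m: −αΔT+βΔS = −(2.4 × 10⁻⁴)(-2.6)+(8 × 10⁻⁴)(-0.15) = 5.0 × 10⁻⁴ → stable
  132–183 m: −αΔT+βΔS = −(2.4 × 10⁻⁴)(+2.5)+(8 × 10⁻⁴)(-3.08) = -3.1 × 10⁻³ → UNSTABLE
  183–192 m: −αΔT+βΔS = −(2.4 × 10⁻⁴)(+0.3)+(8 × 10⁻⁴)(+0.37) = 2.2 × 10⁻⁴ → stable
The 132–183 m interval has Δρ < 0: lighter water underlies denser water.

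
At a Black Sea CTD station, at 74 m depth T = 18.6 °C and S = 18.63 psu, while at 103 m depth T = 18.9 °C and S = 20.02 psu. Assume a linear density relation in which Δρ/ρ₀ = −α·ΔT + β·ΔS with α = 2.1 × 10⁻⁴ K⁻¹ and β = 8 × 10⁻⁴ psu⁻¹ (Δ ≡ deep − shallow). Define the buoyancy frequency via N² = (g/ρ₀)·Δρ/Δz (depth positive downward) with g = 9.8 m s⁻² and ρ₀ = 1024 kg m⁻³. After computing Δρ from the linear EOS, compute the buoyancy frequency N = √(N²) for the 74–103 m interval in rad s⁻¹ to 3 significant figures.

ΔT = +0.3 K, ΔS = +1.39 psu (deep − shallow).
Δρ/ρ₀ = −αΔT + βΔS = -6.30 × 10⁻⁵ + 1.112 × 10⁻³ = 1.049 × 10⁻³, so Δρ ≈ 1.074 kg m⁻³.
N² = (g/ρ₀)·Δρ/Δz = g·(Δρ/ρ₀)/Δz = 9.8 × 1.049 × 10⁻³ / 29 = 3.5449 × 10⁻⁴ s⁻².
N = √(3.5449 × 10⁻⁴) = 0.018828 rad s⁻¹ ≈ 0.0188 rad s⁻¹.

0.0188 rad s⁻¹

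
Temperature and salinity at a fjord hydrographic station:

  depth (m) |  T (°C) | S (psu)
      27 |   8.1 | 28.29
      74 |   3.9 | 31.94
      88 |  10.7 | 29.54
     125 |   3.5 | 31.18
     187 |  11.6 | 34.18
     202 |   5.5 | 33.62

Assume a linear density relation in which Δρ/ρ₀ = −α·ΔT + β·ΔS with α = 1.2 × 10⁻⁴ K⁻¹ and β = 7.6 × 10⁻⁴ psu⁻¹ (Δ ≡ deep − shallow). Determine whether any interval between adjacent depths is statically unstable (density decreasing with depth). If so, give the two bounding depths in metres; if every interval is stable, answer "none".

74–88 m

Evaluate Δρ/ρ₀ = −αΔT + βΔS across each adjacent pair:
  27–74 m: −αΔT+βΔS = −(1.2 × 10⁻⁴)(-4.2)+(7.6 × 10⁻⁴)(+3.65) = 3.3 × 10⁻³ → stable
  74–88 m: −αΔT+βΔS = −(1.2 × 10⁻⁴)(+6.8)+(7.6 × 10⁻⁴)(-2.40) = -2.6 × 10⁻³ → UNSTABLE
  88–125 m: −αΔT+βΔS = −(1.2 × 10⁻⁴)(-7.2)+(7.6 × 10⁻⁴)(+1.64) = 2.1 × 10⁻³ → stable
  125–187 m: −αΔT+βΔS = −(1.2 × 10⁻⁴)(+8.1)+(7.6 × 10⁻⁴)(+3.00) = 1.3 × 10⁻³ → stable
  187–202 m: −αΔT+βΔS = −(1.2 × 10⁻⁴)(-6.1)+(7.6 × 10⁻⁴)(-0.56) = 3.1 × 10⁻⁴ → stable
The 74–88 m interval has Δρ < 0: lighter water underlies denser water.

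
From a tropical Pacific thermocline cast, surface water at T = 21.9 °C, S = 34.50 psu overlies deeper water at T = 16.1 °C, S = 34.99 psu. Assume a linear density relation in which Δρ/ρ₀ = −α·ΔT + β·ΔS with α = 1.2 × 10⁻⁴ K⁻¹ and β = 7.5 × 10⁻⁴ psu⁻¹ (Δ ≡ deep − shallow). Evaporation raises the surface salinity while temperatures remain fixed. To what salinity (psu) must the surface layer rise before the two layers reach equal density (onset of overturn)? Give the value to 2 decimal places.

Neutral buoyancy requires −α(T_deep − T_surf) + β(S_deep − S_surf′) = 0.
S_surf′ = S_deep − (α/β)·ΔT = 34.99 − (1.2 × 10⁻⁴/7.5 × 10⁻⁴)·(-5.8) = 35.9180 psu.
Increase required: 35.9180 − 34.50 = 1.4180 psu.

35.92 psu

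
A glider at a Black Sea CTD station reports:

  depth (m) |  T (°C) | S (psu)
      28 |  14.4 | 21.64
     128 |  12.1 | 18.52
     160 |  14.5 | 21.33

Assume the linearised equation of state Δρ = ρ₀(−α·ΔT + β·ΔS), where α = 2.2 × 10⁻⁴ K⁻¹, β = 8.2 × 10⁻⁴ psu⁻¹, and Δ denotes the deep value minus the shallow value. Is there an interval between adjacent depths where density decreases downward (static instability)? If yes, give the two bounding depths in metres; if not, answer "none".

Evaluate Δρ/ρ₀ = −αΔT + βΔS across each adjacent pair:
  28–128 m: −αΔT+βΔS = −(2.2 × 10⁻⁴)(-2.3)+(8.2 × 10⁻⁴)(-3.12) = -2.1 × 10⁻³ → UNSTABLE
  128–160 m: −αΔT+βΔS = −(2.2 × 10⁻⁴)(+2.4)+(8.2 × 10⁻⁴)(+2.81) = 1.8 × 10⁻³ → stable
The 28–128 m interval has Δρ < 0: lighter water underlies denser water.

28–128 m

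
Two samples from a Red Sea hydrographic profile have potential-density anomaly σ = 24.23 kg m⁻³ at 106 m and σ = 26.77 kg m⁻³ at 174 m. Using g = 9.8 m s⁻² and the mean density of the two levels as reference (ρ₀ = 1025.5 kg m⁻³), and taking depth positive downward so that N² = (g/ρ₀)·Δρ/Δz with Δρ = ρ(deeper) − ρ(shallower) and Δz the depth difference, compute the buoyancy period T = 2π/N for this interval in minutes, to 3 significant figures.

Δρ = 1026.77 − 1024.23 = 2.54 kg m⁻³ over Δz = 174 − 106 = 68 m.
N² = (9.8/1025.5) × (2.54/68) = 3.5696 × 10⁻⁴ s⁻².
N = √(3.5696 × 10⁻⁴) = 0.018893 rad s⁻¹, so T = 2π/N = 332.57 s = 5.5428 min ≈ 5.54 min.

5.54 min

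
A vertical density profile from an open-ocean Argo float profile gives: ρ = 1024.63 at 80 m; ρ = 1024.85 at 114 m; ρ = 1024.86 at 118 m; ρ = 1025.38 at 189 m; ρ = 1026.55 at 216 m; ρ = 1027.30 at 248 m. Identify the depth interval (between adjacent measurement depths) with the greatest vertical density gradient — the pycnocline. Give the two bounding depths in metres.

Compute the density gradient over each adjacent pair:
  80–114 m: Δρ/Δz = 0.22/34 = 6.5 × 10⁻³ kg m⁻⁴
  114–118 m: Δρ/Δz = 0.01/4 = 2.5 × 10⁻³ kg m⁻⁴
  118–189 m: Δρ/Δz = 0.52/71 = 7.3 × 10⁻³ kg m⁻⁴
  189–216 m: Δρ/Δz = 1.17/27 = 0.043 kg m⁻⁴
  216–248 m: Δρ/Δz = 0.75/32 = 0.023 kg m⁻⁴
The largest gradient is in the 189–216 m interval — the pycnocline.

189–216 m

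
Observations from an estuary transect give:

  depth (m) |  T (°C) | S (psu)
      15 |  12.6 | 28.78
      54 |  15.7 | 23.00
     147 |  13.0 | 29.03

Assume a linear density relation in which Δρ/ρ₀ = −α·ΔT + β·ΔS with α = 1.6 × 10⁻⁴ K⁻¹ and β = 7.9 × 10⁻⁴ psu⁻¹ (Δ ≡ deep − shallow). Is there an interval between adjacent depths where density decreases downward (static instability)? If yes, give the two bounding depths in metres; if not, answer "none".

15–54 m

Evaluate Δρ/ρ₀ = −αΔT + βΔS across each adjacent pair:
  15–54 m: −αΔT+βΔS = −(1.6 × 10⁻⁴)(+3.1)+(7.9 × 10⁻⁴)(-5.78) = -5.1 × 10⁻³ → UNSTABLE
  54–147 m: −αΔT+βΔS = −(1.6 × 10⁻⁴)(-2.7)+(7.9 × 10⁻⁴)(+6.03) = 5.2 × 10⁻³ → stable
The 15–54 m interval has Δρ < 0: lighter water underlies denser water.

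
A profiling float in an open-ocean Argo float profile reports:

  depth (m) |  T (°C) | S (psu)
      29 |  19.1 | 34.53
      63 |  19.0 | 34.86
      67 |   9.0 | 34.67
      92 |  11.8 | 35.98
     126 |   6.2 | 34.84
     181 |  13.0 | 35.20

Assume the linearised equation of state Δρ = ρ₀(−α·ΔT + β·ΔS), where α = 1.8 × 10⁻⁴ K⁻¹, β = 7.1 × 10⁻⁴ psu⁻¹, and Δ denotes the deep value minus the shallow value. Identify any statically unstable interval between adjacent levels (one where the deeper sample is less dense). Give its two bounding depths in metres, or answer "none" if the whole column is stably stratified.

Evaluate Δρ/ρ₀ = −αΔT + βΔS across each adjacent pair:
  29–63 m: −αΔT+βΔS = −(1.8 × 10⁻⁴)(-0.1)+(7.1 × 10⁻⁴)(+0.33) = 2.5 × 10⁻⁴ → stable
  63–67 m: −αΔT+βΔS = −(1.8 × 10⁻⁴)(-10.0)+(7.1 × 10⁻⁴)(-0.19) = 1.7 × 10⁻³ → stable
  67–92 m: −αΔT+βΔS = −(1.8 × 10⁻⁴)(+2.8)+(7.1 × 10⁻⁴)(+1.31) = 4.3 × 10⁻⁴ → stable
  92–126 m: −αΔT+βΔS = −(1.8 × 10⁻⁴)(-5.6)+(7.1 × 10⁻⁴)(-1.14) = 2.0 × 10⁻⁴ → stable
  126–181 m: −αΔT+βΔS = −(1.8 × 10⁻⁴)(+6.8)+(7.1 × 10⁻⁴)(+0.36) = -9.7 × 10⁻⁴ → UNSTABLE
The 126–181 m interval has Δρ < 0: lighter water underlies denser water.

126–181 m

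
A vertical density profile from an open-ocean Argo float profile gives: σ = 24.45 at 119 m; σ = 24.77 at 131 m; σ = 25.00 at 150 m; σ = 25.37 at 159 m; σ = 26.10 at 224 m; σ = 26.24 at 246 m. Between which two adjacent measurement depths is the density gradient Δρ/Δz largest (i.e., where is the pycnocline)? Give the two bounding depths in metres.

Compute the density gradient over each adjacent pair:
  119–131 m: Δρ/Δz = 0.32/12 = 0.027 kg m⁻⁴
  131–150 m: Δρ/Δz = 0.23/19 = 0.012 kg m⁻⁴
  150–159 m: Δρ/Δz = 0.37/9 = 0.041 kg m⁻⁴
  159–224 m: Δρ/Δz = 0.73/65 = 0.011 kg m⁻⁴
  224–246 m: Δρ/Δz = 0.14/22 = 6.4 × 10⁻³ kg m⁻⁴
The largest gradient is in the 150–159 m interval — the pycnocline.

150–159 m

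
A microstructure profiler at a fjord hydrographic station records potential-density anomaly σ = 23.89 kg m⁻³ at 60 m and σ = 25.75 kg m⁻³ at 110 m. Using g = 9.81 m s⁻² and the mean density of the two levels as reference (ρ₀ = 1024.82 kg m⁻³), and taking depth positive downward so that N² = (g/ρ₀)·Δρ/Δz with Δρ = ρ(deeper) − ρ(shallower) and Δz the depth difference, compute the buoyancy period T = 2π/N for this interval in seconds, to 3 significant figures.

333 s

Δρ = 1025.75 − 1023.89 = 1.86 kg m⁻³ over Δz = 110 − 60 = 50 m.
N² = (9.81/1024.82) × (1.86/50) = 3.5609 × 10⁻⁴ s⁻².
N = √(3.5609 × 10⁻⁴) = 0.018870 rad s⁻¹, so T = 2π/N = 332.97 s ≈ 333 s.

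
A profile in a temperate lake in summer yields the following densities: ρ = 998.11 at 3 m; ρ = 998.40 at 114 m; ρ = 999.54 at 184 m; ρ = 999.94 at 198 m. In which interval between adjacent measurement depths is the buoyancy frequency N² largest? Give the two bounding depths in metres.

184–198 m

Compute the density gradient over each adjacent pair:
  3–114 m: Δρ/Δz = 0.29/111 = 2.6 × 10⁻³ kg m⁻⁴
  114–184 m: Δρ/Δz = 1.14/70 = 0.016 kg m⁻⁴
  184–198 m: Δρ/Δz = 0.40/14 = 0.029 kg m⁻⁴
The largest gradient is in the 184–198 m interval — the pycnocline.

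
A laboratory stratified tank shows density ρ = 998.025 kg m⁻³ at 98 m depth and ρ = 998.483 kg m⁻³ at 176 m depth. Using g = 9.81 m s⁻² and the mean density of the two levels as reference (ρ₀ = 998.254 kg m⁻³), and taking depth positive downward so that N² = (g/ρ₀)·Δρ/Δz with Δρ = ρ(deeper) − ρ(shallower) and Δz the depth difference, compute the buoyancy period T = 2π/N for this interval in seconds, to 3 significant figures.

Δρ = 998.483 − 998.025 = 0.458 kg m⁻³ over Δz = 176 − 98 = 78 m.
N² = (9.81/998.254) × (0.458/78) = 5.7703 × 10⁻⁵ s⁻².
N = √(5.7703 × 10⁻⁵) = 7.5962 × 10⁻³ rad s⁻¹, so T = 2π/N = 827.15 s ≈ 827 s.

827 s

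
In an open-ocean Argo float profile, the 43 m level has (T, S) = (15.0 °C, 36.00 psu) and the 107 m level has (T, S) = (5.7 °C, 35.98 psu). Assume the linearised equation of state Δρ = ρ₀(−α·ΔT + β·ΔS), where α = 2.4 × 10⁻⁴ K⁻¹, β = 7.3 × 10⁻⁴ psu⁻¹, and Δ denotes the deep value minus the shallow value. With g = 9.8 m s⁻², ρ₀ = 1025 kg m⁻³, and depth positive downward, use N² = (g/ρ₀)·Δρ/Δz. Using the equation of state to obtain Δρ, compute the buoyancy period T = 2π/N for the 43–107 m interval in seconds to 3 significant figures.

ΔT = -9.3 K, ΔS = -0.02 psu (deep − shallow).
Δρ/ρ₀ = −αΔT + βΔS = 2.232 × 10⁻³ − 1.46 × 10⁻⁵ = 2.2174 × 10⁻³, so Δρ ≈ 2.273 kg m⁻³.
N² = (g/ρ₀)·Δρ/Δz = g·(Δρ/ρ₀)/Δz = 9.8 × 2.2174 × 10⁻³ / 64 = 3.3954 × 10⁻⁴ s⁻².
N = √(3.3954 × 10⁻⁴) = 0.018427 rad s⁻¹ → T = 2π/N = 340.98 s ≈ 341 s.

341 s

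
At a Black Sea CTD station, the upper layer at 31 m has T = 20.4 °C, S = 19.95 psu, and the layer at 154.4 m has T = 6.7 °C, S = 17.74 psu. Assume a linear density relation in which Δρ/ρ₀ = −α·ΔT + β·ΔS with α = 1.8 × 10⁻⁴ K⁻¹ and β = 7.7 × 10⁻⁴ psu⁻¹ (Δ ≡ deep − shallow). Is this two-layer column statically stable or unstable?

ΔT = 6.7 − 20.4 = -13.7 K and ΔS = 17.74 − 19.95 = -2.21 psu (deep − shallow).
−αΔT = 2.466 × 10⁻³; βΔS = -1.7017 × 10⁻³; sum Δρ/ρ₀ = 7.643 × 10⁻⁴.
Δρ/ρ₀ > 0, so Δρ > 0: deeper water is denser → statically stable.

stable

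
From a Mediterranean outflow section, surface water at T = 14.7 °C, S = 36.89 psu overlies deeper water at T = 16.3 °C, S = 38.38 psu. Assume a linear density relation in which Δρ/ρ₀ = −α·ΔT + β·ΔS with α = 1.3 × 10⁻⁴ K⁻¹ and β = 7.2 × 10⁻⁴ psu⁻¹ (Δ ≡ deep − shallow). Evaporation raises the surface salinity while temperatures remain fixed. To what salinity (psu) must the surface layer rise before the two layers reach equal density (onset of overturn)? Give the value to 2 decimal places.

Neutral buoyancy requires −α(T_deep − T_surf) + β(S_deep − S_surf′) = 0.
S_surf′ = S_deep − (α/β)·ΔT = 38.38 − (1.3 × 10⁻⁴/7.2 × 10⁻⁴)·(+1.6) = 38.0911 psu.
Increase required: 38.0911 − 36.89 = 1.2011 psu.

38.09 psu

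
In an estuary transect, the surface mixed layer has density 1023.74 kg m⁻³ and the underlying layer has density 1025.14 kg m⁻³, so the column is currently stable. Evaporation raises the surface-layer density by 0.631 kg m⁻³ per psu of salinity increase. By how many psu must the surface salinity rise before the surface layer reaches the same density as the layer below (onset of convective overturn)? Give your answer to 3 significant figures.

Density deficit of the surface layer: 1025.14 − 1023.74 = 1.4 kg m⁻³.
Required change = 1.4 / 0.631 = 2.22 psu.

2.22 psu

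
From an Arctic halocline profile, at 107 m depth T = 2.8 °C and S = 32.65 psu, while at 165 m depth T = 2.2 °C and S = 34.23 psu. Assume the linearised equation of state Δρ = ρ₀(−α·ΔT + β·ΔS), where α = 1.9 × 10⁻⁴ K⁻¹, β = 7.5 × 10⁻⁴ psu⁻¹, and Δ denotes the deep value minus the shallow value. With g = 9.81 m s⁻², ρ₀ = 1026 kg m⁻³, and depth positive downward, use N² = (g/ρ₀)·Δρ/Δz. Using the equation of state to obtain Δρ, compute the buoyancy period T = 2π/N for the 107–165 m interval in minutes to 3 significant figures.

ΔT = -0.6 K, ΔS = +1.58 psu (deep − shallow).
Δρ/ρ₀ = −αΔT + βΔS = 1.14 × 10⁻⁴ + 1.185 × 10⁻³ = 1.299 × 10⁻³, so Δρ ≈ 1.333 kg m⁻³.
N² = (g/ρ₀)·Δρ/Δz = g·(Δρ/ρ₀)/Δz = 9.81 × 1.299 × 10⁻³ / 58 = 2.1971 × 10⁻⁴ s⁻².
N = √(2.1971 × 10⁻⁴) = 0.014823 rad s⁻¹ → T = 2π/N = 423.88 s = 7.0647 min ≈ 7.06 min.

7.06 min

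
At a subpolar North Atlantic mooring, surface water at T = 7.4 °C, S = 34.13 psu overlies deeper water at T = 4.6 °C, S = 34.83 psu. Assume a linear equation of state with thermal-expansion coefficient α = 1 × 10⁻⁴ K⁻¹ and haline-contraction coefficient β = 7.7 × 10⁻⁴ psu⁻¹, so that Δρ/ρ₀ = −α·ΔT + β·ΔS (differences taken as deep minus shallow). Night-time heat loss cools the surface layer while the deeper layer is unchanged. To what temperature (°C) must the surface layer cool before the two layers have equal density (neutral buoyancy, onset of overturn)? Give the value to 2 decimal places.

-0.79 °C

Neutral buoyancy requires Δρ = 0, i.e. −α(T_deep − T_surf′) + β(S_deep − S_surf) = 0.
T_surf′ = T_deep − (β/α)·ΔS = 4.6 − (7.7 × 10⁻⁴/1 × 10⁻⁴)·(+0.70) = -0.7900 °C.
Cooling required: 7.4 − (-0.7900) = 8.1900 °C.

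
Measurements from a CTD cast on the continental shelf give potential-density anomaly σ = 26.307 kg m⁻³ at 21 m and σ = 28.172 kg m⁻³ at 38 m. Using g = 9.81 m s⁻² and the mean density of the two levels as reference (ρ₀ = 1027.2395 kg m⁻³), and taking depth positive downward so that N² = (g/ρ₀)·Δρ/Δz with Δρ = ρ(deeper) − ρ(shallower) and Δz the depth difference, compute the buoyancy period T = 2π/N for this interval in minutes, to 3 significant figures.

3.24 min

Δρ = 1028.172 − 1026.307 = 1.865 kg m⁻³ over Δz = 38 − 21 = 17 m.
N² = (9.81/1027.2395) × (1.865/17) = 1.0477 × 10⁻³ s⁻².
N = √(1.0477 × 10⁻³) = 0.032368 rad s⁻¹, so T = 2π/N = 194.12 s = 3.2353 min ≈ 3.24 min.
N² > 0, so the interval is statically stable.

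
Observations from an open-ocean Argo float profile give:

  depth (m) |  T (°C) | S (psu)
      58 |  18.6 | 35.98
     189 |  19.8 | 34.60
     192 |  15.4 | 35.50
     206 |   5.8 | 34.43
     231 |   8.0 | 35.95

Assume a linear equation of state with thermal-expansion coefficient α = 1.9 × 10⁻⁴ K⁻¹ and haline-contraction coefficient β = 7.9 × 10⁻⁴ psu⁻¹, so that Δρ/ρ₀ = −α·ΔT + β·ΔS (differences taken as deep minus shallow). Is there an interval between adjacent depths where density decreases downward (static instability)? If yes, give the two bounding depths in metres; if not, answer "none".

58–189 m

Evaluate Δρ/ρ₀ = −αΔT + βΔS across each adjacent pair:
  58–189 m: −αΔT+βΔS = −(1.9 × 10⁻⁴)(+1.2)+(7.9 × 10⁻⁴)(-1.38) = -1.3 × 10⁻³ → UNSTABLE
  189–192 m: −αΔT+βΔS = −(1.9 × 10⁻⁴)(-4.4)+(7.9 × 10⁻⁴)(+0.90) = 1.5 × 10⁻³ → stable
  192–206 m: −αΔT+βΔS = −(1.9 × 10⁻⁴)(-9.6)+(7.9 × 10⁻⁴)(-1.07) = 9.8 × 10⁻⁴ → stable
  206–231 m: −αΔT+βΔS = −(1.9 × 10⁻⁴)(+2.2)+(7.9 × 10⁻⁴)(+1.52) = 7.8 × 10⁻⁴ → stable
The 58–189 m interval has Δρ < 0: lighter water underlies denser water.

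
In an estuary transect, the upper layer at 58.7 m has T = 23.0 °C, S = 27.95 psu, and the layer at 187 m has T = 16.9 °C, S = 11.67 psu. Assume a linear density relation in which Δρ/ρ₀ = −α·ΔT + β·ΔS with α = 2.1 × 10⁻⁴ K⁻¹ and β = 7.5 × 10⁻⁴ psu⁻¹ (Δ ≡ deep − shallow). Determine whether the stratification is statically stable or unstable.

unstable

ΔT = 16.9 − 23.0 = -6.1 K and ΔS = 11.67 − 27.95 = -16.28 psu (deep − shallow).
−αΔT = 1.281 × 10⁻³; βΔS = -0.01221; sum Δρ/ρ₀ = -0.010929.
Δρ/ρ₀ < 0, so Δρ < 0: deeper water is lighter → statically unstable; the column would overturn.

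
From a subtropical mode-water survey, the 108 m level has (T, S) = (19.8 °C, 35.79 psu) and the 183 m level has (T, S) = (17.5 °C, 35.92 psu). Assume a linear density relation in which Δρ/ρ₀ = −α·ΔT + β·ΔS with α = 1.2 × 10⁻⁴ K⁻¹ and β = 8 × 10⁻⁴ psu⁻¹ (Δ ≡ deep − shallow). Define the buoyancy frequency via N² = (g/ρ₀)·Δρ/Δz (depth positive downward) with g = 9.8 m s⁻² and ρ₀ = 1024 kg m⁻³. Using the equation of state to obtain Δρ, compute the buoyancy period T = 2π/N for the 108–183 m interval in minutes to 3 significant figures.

ΔT = -2.3 K, ΔS = +0.13 psu (deep − shallow).
Δρ/ρ₀ = −αΔT + βΔS = 2.76 × 10⁻⁴ + 1.04 × 10⁻⁴ = 3.80 × 10⁻⁴, so Δρ ≈ 0.3891 kg m⁻³.
N² = (g/ρ₀)·Δρ/Δz = g·(Δρ/ρ₀)/Δz = 9.8 × 3.80 × 10⁻⁴ / 75 = 4.9653 × 10⁻⁵ s⁻².
N = √(4.9653 × 10⁻⁵) = 7.0465 × 10⁻³ rad s⁻¹ → T = 2π/N = 891.67 s = 14.861 min ≈ 14.9 min.

14.9 min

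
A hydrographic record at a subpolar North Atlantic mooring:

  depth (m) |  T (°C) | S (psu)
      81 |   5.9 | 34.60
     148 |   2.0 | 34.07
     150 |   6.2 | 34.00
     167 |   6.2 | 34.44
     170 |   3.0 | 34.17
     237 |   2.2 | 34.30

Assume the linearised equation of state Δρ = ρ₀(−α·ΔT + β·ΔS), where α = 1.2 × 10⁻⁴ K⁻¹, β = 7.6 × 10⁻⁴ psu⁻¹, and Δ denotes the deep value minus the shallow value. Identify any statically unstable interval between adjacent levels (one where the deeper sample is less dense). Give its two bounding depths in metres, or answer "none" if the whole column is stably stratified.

148–150 m

Evaluate Δρ/ρ₀ = −αΔT + βΔS across each adjacent pair:
  81–148 m: −αΔT+βΔS = −(1.2 × 10⁻⁴)(-3.9)+(7.6 × 10⁻⁴)(-0.53) = 6.5 × 10⁻⁵ → stable
  148–150 m: −αΔT+βΔS = −(1.2 × 10⁻⁴)(+4.2)+(7.6 × 10⁻⁴)(-0.07) = -5.6 × 10⁻⁴ → UNSTABLE
  150–167 m: −αΔT+βΔS = −(1.2 × 10⁻⁴)(+0.0)+(7.6 × 10⁻⁴)(+0.44) = 3.3 × 10⁻⁴ → stable
  167–170 m: −αΔT+βΔS = −(1.2 × 10⁻⁴)(-3.2)+(7.6 × 10⁻⁴)(-0.27) = 1.8 × 10⁻⁴ → stable
  170–237 m: −αΔT+βΔS = −(1.2 × 10⁻⁴)(-0.8)+(7.6 × 10⁻⁴)(+0.13) = 1.9 × 10⁻⁴ → stable
The 148–150 m interval has Δρ < 0: lighter water underlies denser water.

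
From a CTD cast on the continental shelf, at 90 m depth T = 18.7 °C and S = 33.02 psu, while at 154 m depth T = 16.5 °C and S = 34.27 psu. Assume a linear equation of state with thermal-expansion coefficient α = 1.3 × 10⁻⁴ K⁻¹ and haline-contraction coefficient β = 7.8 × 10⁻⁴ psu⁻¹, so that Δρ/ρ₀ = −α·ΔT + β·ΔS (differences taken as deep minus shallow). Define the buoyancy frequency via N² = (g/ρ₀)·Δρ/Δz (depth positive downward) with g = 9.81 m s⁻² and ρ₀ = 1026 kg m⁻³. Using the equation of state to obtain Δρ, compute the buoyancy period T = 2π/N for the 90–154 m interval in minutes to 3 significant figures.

7.53 min

ΔT = -2.2 K, ΔS = +1.25 psu (deep − shallow).
Δρ/ρ₀ = −αΔT + βΔS = 2.86 × 10⁻⁴ + 9.75 × 10⁻⁴ = 1.261 × 10⁻³, so Δρ ≈ 1.294 kg m⁻³.
N² = (g/ρ₀)·Δρ/Δz = g·(Δρ/ρ₀)/Δz = 9.81 × 1.261 × 10⁻³ / 64 = 1.9329 × 10⁻⁴ s⁻².
N = √(1.9329 × 10⁻⁴) = 0.013903 rad s⁻¹ → T = 2π/N = 451.93 s = 7.5322 min ≈ 7.53 min.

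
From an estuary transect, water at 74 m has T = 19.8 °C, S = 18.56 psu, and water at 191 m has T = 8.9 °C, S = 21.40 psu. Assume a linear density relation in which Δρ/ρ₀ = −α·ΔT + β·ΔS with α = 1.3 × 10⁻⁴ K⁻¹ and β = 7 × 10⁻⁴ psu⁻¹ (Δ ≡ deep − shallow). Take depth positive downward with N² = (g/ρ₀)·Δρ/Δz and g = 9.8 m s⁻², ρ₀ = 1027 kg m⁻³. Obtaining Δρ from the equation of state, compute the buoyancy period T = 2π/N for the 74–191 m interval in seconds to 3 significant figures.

ΔT = -10.9 K, ΔS = +2.84 psu (deep − shallow).
Δρ/ρ₀ = −αΔT + βΔS = 1.417 × 10⁻³ + 1.988 × 10⁻³ = 3.405 × 10⁻³, so Δρ ≈ 3.497 kg m⁻³.
N² = (g/ρ₀)·Δρ/Δz = g·(Δρ/ρ₀)/Δz = 9.8 × 3.405 × 10⁻³ / 117 = 2.8521 × 10⁻⁴ s⁻².
N = √(2.8521 × 10⁻⁴) = 0.016888 rad s⁻¹ → T = 2π/N = 372.05 s ≈ 372 s.

372 s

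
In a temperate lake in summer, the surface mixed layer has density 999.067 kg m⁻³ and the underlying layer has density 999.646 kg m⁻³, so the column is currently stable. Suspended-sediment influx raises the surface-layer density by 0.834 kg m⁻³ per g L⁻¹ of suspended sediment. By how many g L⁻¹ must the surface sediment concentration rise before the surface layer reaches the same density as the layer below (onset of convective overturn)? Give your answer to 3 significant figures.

0.694 g L⁻¹

Density deficit of the surface layer: 999.646 − 999.067 = 0.579 kg m⁻³.
Required change = 0.579 / 0.834 = 0.694 g L⁻¹.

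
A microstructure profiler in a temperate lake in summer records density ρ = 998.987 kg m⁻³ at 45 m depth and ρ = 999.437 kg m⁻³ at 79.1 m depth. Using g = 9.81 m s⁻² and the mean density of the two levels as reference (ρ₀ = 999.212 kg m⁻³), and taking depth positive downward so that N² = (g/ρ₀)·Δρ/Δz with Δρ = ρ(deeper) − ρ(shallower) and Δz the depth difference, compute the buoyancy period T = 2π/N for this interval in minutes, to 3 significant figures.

Δρ = 999.437 − 998.987 = 0.450 kg m⁻³ over Δz = 79.1 − 45 = 34.1 m.
N² = (9.81/999.212) × (0.450/34.1) = 1.2956 × 10⁻⁴ s⁻².
N = √(1.2956 × 10⁻⁴) = 0.011382 rad s⁻¹, so T = 2π/N = 552.03 s = 9.2005 min ≈ 9.20 min.

9.20 min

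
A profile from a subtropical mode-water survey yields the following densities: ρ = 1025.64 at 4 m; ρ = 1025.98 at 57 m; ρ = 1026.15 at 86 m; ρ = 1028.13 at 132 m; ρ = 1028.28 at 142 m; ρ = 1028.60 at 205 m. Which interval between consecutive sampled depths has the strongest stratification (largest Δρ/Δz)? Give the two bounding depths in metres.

86–132 m

Compute the density gradient over each adjacent pair:
  4–57 m: Δρ/Δz = 0.34/53 = 6.4 × 10⁻³ kg m⁻⁴
  57–86 m: Δρ/Δz = 0.17/29 = 5.9 × 10⁻³ kg m⁻⁴
  86–132 m: Δρ/Δz = 1.98/46 = 0.043 kg m⁻⁴
  132–142 m: Δρ/Δz = 0.15/10 = 0.015 kg m⁻⁴
  142–205 m: Δρ/Δz = 0.32/63 = 5.1 × 10⁻³ kg m⁻⁴
The largest gradient is in the 86–132 m interval — the pycnocline.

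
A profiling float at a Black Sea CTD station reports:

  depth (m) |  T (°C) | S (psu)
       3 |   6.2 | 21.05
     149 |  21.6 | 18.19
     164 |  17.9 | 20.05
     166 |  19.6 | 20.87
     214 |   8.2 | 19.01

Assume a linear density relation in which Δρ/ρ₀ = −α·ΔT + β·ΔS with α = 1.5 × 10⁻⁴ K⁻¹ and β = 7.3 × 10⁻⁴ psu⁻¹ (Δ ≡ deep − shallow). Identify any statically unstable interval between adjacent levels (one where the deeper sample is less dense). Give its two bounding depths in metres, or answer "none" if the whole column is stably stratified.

3–149 m

Evaluate Δρ/ρ₀ = −αΔT + βΔS across each adjacent pair:
  3–149 m: −αΔT+βΔS = −(1.5 × 10⁻⁴)(+15.4)+(7.3 × 10⁻⁴)(-2.86) = -4.4 × 10⁻³ → UNSTABLE
  149–164 m: −αΔT+βΔS = −(1.5 × 10⁻⁴)(-3.7)+(7.3 × 10⁻⁴)(+1.86) = 1.9 × 10⁻³ → stable
  164–166 m: −αΔT+βΔS = −(1.5 × 10⁻⁴)(+1.7)+(7.3 × 10⁻⁴)(+0.82) = 3.4 × 10⁻⁴ → stable
  166–214 m: −αΔT+βΔS = −(1.5 × 10⁻⁴)(-11.4)+(7.3 × 10⁻⁴)(-1.86) = 3.5 × 10⁻⁴ → stable
The 3–149 m interval has Δρ < 0: lighter water underlies denser water.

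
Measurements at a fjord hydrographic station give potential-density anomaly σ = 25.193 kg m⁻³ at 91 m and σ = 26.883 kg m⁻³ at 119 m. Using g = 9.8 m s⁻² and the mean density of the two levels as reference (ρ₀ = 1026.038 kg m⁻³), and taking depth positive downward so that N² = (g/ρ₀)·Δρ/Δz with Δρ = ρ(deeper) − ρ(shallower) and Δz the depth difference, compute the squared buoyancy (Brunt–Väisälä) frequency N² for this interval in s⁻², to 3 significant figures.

5.76 × 10⁻⁴ s⁻²

Δρ = 1026.883 − 1025.193 = 1.690 kg m⁻³ over Δz = 119 − 91 = 28 m.
N² = (9.8/1026.038) × (1.690/28) = 5.7649 × 10⁻⁴ s⁻² ≈ 5.76 × 10⁻⁴ s⁻².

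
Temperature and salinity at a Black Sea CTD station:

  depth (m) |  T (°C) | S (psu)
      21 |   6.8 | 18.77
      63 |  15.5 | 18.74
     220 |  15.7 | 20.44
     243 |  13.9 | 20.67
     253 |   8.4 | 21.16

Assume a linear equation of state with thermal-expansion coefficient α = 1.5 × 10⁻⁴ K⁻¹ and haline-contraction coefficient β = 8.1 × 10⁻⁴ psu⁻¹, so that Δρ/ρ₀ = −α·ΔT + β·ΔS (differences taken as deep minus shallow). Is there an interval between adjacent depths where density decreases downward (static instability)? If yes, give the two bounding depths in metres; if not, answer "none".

Evaluate Δρ/ρ₀ = −αΔT + βΔS across each adjacent pair:
  21–63 m: −αΔT+βΔS = −(1.5 × 10⁻⁴)(+8.7)+(8.1 × 10⁻⁴)(-0.03) = -1.3 × 10⁻³ → UNSTABLE
  63–220 m: −αΔT+βΔS = −(1.5 × 10⁻⁴)(+0.2)+(8.1 × 10⁻⁴)(+1.70) = 1.3 × 10⁻³ → stable
  220–243 m: −αΔT+βΔS = −(1.5 × 10⁻⁴)(-1.8)+(8.1 × 10⁻⁴)(+0.23) = 4.6 × 10⁻⁴ → stable
  243–253 m: −αΔT+βΔS = −(1.5 × 10⁻⁴)(-5.5)+(8.1 × 10⁻⁴)(+0.49) = 1.2 × 10⁻³ → stable
The 21–63 m interval has Δρ < 0: lighter water underlies denser water.

21–63 m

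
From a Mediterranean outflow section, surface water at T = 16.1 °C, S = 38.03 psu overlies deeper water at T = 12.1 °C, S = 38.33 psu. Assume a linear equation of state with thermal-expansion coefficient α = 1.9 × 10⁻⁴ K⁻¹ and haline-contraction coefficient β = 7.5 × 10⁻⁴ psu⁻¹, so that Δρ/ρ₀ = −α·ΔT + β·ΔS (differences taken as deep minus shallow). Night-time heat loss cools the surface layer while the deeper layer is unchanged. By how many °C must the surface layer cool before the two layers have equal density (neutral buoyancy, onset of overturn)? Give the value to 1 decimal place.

5.2 °C

Neutral buoyancy requires Δρ = 0, i.e. −α(T_deep − T_surf′) + β(S_deep − S_surf) = 0.
T_surf′ = T_deep − (β/α)·ΔS = 12.1 − (7.5 × 10⁻⁴/1.9 × 10⁻⁴)·(+0.30) = 10.916 °C.
Cooling required: 16.1 − (10.916) = 5.184 °C.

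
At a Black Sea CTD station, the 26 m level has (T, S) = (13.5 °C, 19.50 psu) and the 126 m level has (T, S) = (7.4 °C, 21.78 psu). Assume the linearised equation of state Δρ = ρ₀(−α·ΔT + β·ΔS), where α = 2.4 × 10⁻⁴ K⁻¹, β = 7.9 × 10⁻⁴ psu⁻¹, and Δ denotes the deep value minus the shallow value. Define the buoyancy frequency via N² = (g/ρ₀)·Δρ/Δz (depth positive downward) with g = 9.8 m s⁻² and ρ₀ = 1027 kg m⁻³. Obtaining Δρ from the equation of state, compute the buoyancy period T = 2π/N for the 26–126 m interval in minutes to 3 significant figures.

ΔT = -6.1 K, ΔS = +2.28 psu (deep − shallow).
Δρ/ρ₀ = −αΔT + βΔS = 1.464 × 10⁻³ + 1.8012 × 10⁻³ = 3.2652 × 10⁻³, so Δρ ≈ 3.353 kg m⁻³.
N² = (g/ρ₀)·Δρ/Δz = g·(Δρ/ρ₀)/Δz = 9.8 × 3.2652 × 10⁻³ / 100 = 3.1999 × 10⁻⁴ s⁻².
N = √(3.1999 × 10⁻⁴) = 0.017888 rad s⁻¹ → T = 2π/N = 351.25 s = 5.8542 min ≈ 5.85 min.

5.85 min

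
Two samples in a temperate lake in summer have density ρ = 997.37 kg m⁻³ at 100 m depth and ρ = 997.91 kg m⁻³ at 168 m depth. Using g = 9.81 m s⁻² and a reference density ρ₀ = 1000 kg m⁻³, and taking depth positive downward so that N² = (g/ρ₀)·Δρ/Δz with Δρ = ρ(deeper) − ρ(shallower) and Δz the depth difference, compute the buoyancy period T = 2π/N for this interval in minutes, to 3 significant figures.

11.9 min

Δρ = 997.91 − 997.37 = 0.54 kg m⁻³ over Δz = 168 − 100 = 68 m.
N² = (9.81/1000) × (0.54/68) = 7.7903 × 10⁻⁵ s⁻².
N = √(7.7903 × 10⁻⁵) = 8.8263 × 10⁻³ rad s⁻¹, so T = 2π/N = 711.87 s = 11.864 min ≈ 11.9 min.
A positive N² confirms static stability across the interval.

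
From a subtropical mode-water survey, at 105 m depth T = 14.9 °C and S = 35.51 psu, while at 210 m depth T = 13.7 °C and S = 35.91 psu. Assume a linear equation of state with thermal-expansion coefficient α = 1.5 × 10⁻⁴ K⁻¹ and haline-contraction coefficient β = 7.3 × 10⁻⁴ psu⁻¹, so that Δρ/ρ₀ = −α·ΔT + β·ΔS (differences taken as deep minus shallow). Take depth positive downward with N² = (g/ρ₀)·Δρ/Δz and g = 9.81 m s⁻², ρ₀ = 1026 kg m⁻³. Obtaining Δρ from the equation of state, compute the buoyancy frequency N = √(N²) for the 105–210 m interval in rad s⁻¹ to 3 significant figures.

6.64 × 10⁻³ rad s⁻¹

ΔT = -1.2 K, ΔS = +0.40 psu (deep − shallow).
Δρ/ρ₀ = −αΔT + βΔS = 1.80 × 10⁻⁴ + 2.92 × 10⁻⁴ = 4.72 × 10⁻⁴, so Δρ ≈ 0.4843 kg m⁻³.
N² = (g/ρ₀)·Δρ/Δz = g·(Δρ/ρ₀)/Δz = 9.81 × 4.72 × 10⁻⁴ / 105 = 4.4098 × 10⁻⁵ s⁻².
N = √(4.4098 × 10⁻⁵) = 6.6406 × 10⁻³ rad s⁻¹ ≈ 6.64 × 10⁻³ rad s⁻¹.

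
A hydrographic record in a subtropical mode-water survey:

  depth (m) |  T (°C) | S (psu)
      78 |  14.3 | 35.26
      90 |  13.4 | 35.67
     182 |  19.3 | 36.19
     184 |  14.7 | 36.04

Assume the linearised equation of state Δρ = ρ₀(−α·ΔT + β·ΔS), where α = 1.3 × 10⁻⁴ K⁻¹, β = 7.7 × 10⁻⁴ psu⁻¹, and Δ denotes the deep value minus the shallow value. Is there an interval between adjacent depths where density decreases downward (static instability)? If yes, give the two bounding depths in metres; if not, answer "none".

90–182 m

Evaluate Δρ/ρ₀ = −αΔT + βΔS across each adjacent pair:
  78–90 m: −αΔT+βΔS = −(1.3 × 10⁻⁴)(-0.9)+(7.7 × 10⁻⁴)(+0.41) = 4.3 × 10⁻⁴ → stable
  90–182 m: −αΔT+βΔS = −(1.3 × 10⁻⁴)(+5.9)+(7.7 × 10⁻⁴)(+0.52) = -3.7 × 10⁻⁴ → UNSTABLE
  182–184 m: −αΔT+βΔS = −(1.3 × 10⁻⁴)(-4.6)+(7.7 × 10⁻⁴)(-0.15) = 4.8 × 10⁻⁴ → stable
The 90–182 m interval has Δρ < 0: lighter water underlies denser water.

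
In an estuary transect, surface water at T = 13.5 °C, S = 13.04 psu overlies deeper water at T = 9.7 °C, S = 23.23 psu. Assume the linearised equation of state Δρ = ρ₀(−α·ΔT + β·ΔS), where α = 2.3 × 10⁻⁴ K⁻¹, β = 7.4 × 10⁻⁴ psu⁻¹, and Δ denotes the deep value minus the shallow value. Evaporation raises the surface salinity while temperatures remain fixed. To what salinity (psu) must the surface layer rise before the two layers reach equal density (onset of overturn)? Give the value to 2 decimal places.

Neutral buoyancy requires −α(T_deep − T_surf) + β(S_deep − S_surf′) = 0.
S_surf′ = S_deep − (α/β)·ΔT = 23.23 − (2.3 × 10⁻⁴/7.4 × 10⁻⁴)·(-3.8) = 24.4111 psu.
Increase required: 24.4111 − 13.04 = 11.3711 psu.

24.41 psu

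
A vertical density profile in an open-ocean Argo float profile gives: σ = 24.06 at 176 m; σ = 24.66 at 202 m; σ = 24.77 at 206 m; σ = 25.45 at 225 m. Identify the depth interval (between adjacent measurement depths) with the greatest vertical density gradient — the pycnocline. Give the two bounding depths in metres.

206–225 m

Compute the density gradient over each adjacent pair:
  176–202 m: Δρ/Δz = 0.60/26 = 0.023 kg m⁻⁴
  202–206 m: Δρ/Δz = 0.11/4 = 0.028 kg m⁻⁴
  206–225 m: Δρ/Δz = 0.68/19 = 0.036 kg m⁻⁴
The largest gradient is in the 206–225 m interval — the pycnocline.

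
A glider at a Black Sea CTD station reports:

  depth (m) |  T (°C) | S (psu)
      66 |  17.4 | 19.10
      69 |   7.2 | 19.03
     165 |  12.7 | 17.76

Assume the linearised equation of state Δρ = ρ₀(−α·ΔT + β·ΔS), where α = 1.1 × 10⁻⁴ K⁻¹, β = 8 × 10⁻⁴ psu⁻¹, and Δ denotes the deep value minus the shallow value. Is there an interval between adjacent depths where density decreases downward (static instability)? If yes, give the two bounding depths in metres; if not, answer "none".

69–165 m

Evaluate Δρ/ρ₀ = −αΔT + βΔS across each adjacent pair:
  66–69 m: −αΔT+βΔS = −(1.1 × 10⁻⁴)(-10.2)+(8 × 10⁻⁴)(-0.07) = 1.1 × 10⁻³ → stable
  69–165 m: −αΔT+βΔS = −(1.1 × 10⁻⁴)(+5.5)+(8 × 10⁻⁴)(-1.27) = -1.6 × 10⁻³ → UNSTABLE
The 69–165 m interval has Δρ < 0: lighter water underlies denser water.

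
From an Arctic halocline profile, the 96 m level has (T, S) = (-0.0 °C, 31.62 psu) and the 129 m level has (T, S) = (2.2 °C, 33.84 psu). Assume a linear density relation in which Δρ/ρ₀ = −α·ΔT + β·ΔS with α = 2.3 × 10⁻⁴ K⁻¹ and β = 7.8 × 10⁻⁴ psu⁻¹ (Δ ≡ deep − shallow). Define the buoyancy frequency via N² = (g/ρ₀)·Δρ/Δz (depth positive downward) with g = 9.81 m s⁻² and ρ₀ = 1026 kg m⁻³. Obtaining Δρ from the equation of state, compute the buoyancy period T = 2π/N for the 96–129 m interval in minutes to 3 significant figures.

ΔT = +2.2 K, ΔS = +2.22 psu (deep − shallow).
Δρ/ρ₀ = −αΔT + βΔS = -5.06 × 10⁻⁴ + 1.7316 × 10⁻³ = 1.2256 × 10⁻³, so Δρ ≈ 1.257 kg m⁻³.
N² = (g/ρ₀)·Δρ/Δz = g·(Δρ/ρ₀)/Δz = 9.81 × 1.2256 × 10⁻³ / 33 = 3.6434 × 10⁻⁴ s⁻².
N = √(3.6434 × 10⁻⁴) = 0.019088 rad s⁻¹ → T = 2π/N = 329.17 s = 5.4862 min ≈ 5.49 min.

5.49 min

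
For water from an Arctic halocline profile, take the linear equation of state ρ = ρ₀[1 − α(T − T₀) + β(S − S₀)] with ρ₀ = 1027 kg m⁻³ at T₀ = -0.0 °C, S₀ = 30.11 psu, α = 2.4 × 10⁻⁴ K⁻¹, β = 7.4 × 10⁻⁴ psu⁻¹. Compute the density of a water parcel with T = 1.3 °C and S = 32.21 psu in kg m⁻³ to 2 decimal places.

1028.28 kg m⁻³

T − T₀ = +1.3 K, S − S₀ = +2.10 psu.
Bracket = 1 − α·(+1.3) + β·(+2.10) = 1 + (1.242 × 10⁻³) = 1.0012420.
ρ = 1027 × 1.0012420 = 1028.28 kg m⁻³.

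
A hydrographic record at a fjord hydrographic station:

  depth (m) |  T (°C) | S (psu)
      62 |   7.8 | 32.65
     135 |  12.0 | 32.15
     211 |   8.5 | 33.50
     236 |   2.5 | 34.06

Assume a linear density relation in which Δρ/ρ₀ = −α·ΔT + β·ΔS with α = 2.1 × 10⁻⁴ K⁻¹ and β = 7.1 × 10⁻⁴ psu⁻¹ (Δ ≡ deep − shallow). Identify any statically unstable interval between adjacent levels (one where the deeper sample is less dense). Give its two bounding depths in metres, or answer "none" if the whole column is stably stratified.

Evaluate Δρ/ρ₀ = −αΔT + βΔS across each adjacent pair:
  62–135 m: −αΔT+βΔS = −(2.1 × 10⁻⁴)(+4.2)+(7.1 × 10⁻⁴)(-0.50) = -1.2 × 10⁻³ → UNSTABLE
  135–211 m: −αΔT+βΔS = −(2.1 × 10⁻⁴)(-3.5)+(7.1 × 10⁻⁴)(+1.35) = 1.7 × 10⁻³ → stable
  211–236 m: −αΔT+βΔS = −(2.1 × 10⁻⁴)(-6.0)+(7.1 × 10⁻⁴)(+0.56) = 1.7 × 10⁻³ → stable
The 62–135 m interval has Δρ < 0: lighter water underlies denser water.

62–135 m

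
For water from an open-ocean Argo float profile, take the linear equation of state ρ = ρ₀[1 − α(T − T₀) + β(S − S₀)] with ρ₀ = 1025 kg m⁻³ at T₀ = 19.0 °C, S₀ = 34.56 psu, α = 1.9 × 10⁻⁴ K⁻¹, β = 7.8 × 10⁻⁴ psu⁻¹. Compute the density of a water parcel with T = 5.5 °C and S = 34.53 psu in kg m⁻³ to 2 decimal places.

1027.61 kg m⁻³

T − T₀ = -13.5 K, S − S₀ = -0.03 psu.
Bracket = 1 − α·(-13.5) + β·(-0.03) = 1 + (2.5416 × 10⁻³) = 1.0025416.
ρ = 1025 × 1.0025416 = 1027.61 kg m⁻³.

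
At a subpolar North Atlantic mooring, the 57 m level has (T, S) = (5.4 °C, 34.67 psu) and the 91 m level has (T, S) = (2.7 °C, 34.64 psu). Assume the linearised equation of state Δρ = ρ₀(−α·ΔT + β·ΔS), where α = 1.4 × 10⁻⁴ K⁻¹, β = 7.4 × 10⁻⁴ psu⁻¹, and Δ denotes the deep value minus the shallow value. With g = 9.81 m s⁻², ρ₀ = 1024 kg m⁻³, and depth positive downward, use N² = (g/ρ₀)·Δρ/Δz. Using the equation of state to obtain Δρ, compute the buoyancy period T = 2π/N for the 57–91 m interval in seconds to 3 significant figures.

620 s

ΔT = -2.7 K, ΔS = -0.03 psu (deep − shallow).
Δρ/ρ₀ = −αΔT + βΔS = 3.78 × 10⁻⁴ − 2.22 × 10⁻⁵ = 3.558 × 10⁻⁴, so Δρ ≈ 0.3643 kg m⁻³.
N² = (g/ρ₀)·Δρ/Δz = g·(Δρ/ρ₀)/Δz = 9.81 × 3.558 × 10⁻⁴ / 34 = 1.0266 × 10⁻⁴ s⁻².
N = √(1.0266 × 10⁻⁴) = 0.010132 rad s⁻¹ → T = 2π/N = 620.13 s ≈ 620 s.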